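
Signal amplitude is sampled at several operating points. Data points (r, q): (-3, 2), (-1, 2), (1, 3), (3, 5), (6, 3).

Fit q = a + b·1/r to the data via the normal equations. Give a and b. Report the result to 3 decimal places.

With design matrix X, XᵀX = [[5, 1/6]; [1/6, 9/4]] and Xᵀq = [15, 5/2]ᵀ.
Eliminating b: (9/4)·(row 1) − (1/6)·(row 2) gives (101/9)·a = (9/4)·15 − (1/6)·(5/2) = 100/3, so a = 300/101.
Then b = ((5/2) − (1/6)·(300/101))/(9/4) = 90/101.

a = 2.970, b = 0.891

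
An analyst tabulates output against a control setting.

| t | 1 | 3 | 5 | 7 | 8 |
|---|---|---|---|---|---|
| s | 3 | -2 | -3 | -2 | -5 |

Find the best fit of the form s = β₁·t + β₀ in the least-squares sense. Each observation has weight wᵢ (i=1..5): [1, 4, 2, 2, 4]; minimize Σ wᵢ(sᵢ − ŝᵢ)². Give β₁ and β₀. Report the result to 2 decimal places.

AᵀWA·[β₁, β₀]ᵀ = AᵀWs reads: 441·β₁ + 69·β₀ = -239;  69·β₁ + 13·β₀ = -35.
(Σwᵢ·t·t = 441, Σwᵢ·t = 69, Σwᵢ·1 = 13, Σwᵢ·t·s = -239, Σwᵢ·s = -35.)
Determinant 441·13 − 69² = 972.
β₁ = ((-239)·13 − 69·(-35))/972 = -173/243; β₀ = (441·(-35) − 69·(-239))/972 = 88/81.

β₁ = -0.71, β₀ = 1.09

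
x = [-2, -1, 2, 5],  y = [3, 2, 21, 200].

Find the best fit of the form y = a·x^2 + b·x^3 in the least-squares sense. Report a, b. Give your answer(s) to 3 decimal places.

Normal-equation sums: Σx^2·x^2 = 658, Σx^2·x^3 = 3124, Σx^3·x^3 = 15754.
Moment sums: Σx^2·y = 5098, Σx^3·y = 25142.
So AᵀA·[a, b]ᵀ = Aᵀy: [[658, 3124]; [3124, 15754]]·[a, b]ᵀ = [5098, 25142]ᵀ.
Determinant 658·15754 − 3124² = 606756.
a = (5098·15754 − 3124·25142)/606756 = 442571/151689; b = (658·25142 − 3124·5098)/606756 = 154321/151689.

a = 2.918, b = 1.017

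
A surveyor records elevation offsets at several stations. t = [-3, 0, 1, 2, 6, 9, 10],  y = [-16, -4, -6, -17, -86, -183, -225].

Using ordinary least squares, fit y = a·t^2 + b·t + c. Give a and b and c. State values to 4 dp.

Normal-equation sums: Σt^2·t^2 = 17955, Σt^2·t = 1927, Σt^2 = 231, Σt·t = 231, Σt = 25, Σ1 = 7.
For Xᵀy: Σt^2·y = -40637, Σt·y = -4405, Σy = -537.
Inverting the 3×3 Gram matrix, [a, b, c]ᵀ = [-886713/437129, -110932/62447, -1499210/437129]ᵀ.

a = -2.0285, b = -1.7764, c = -3.4297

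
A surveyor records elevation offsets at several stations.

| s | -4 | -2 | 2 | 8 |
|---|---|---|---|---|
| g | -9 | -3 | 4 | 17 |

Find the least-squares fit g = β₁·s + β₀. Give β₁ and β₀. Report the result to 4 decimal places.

β₁ = 2.1071, β₀ = 0.1429

The normal equations are: 88·β₁ + 4·β₀ = 186;  4·β₁ + 4·β₀ = 9.
Eliminating β₀: 4·(row 1) − 4·(row 2) gives 336·β₁ = 4·186 − 4·9 = 708, so β₁ = 59/28.
Then β₀ = (9 − 4·(59/28))/4 = 1/7.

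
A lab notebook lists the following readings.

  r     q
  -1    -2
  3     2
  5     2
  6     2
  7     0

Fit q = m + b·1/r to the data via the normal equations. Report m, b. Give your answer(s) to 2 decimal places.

Compute the Gram sums: Σ1 = 5, Σ1/r = -11/70, Σ1/r·1/r = 52889/44100.
For Mᵀq: Σq = 4, Σ1/r·q = 17/5.
Normal equations: [[5, -11/70]; [-11/70, 52889/44100]]·[m, b]ᵀ = [4, 17/5]ᵀ.
Eliminating b: (52889/44100)·(row 1) − (-11/70)·(row 2) gives (65839/11025)·m = (52889/44100)·4 − (-11/70)·(17/5) = 117559/22050, so m = 117559/131678.
Then b = ((17/5) − (-11/70)·(117559/131678))/(52889/44100) = 194355/65839.

m = 0.89, b = 2.95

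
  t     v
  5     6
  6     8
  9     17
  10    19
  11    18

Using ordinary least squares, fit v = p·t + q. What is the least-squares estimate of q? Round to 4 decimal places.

Sums needed: Σt·t = 363, Σt = 41, Σ1 = 5.
And Σt·v = 619, Σv = 68.
Normal equations: [[363, 41]; [41, 5]]·[p, q]ᵀ = [619, 68]ᵀ.
Determinant 363·5 − 41² = 134.
p = (619·5 − 41·68)/134 = 307/134; q = (363·68 − 41·619)/134 = -695/134.

q = -5.1866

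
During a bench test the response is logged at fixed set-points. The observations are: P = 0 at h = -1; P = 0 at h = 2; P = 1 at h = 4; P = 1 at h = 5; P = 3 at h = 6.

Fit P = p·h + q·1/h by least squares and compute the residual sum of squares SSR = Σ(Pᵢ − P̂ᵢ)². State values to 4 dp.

MᵀM·[p, q]ᵀ = MᵀP reads: 82·p + 5·q = 27;  5·p + (4969/3600)·q = 19/20.
(Σh·h = 82, Σh·1/h = 5, Σ1/h·1/h = 4969/3600, Σh·P = 27, Σ1/h·P = 19/20.)
det = 82·(4969/3600) − 5² = 158729/1800.
p = (27·(4969/3600) − 5·(19/20))/(158729/1800) = 117063/317458; q = (82·(19/20) − 5·27)/(158729/1800) = -102780/158729.
Residuals: -88497/317458, -65673/158729, -49702/158729, -226745/317458, 142128/158729; SSR = 526619/317458.

SSR = 1.6589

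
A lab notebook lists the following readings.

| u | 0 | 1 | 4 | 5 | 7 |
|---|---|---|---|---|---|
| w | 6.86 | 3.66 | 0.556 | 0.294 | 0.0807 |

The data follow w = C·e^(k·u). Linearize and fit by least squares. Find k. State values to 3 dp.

Taking logs, ln w = k·u + ln C, so regress ln w on u.
XᵀX = [[91.0000, 17.0000]; [17.0000, 5]], rhs = [-24.7905, -1.1050]ᵀ  (here Σu = 17.0000, Σ(u)² = 91.0000, Σln w = -1.1050, Σu·ln w = -24.7905).
Slope k = (n·Σu·ln w − Σu·Σln w)/(n·Σ(u)² − (Σu)²) = (5·-24.7905 − 17.0000·-1.1050)/166.0000 = -0.63354; ln C = (Σln w − k·Σu)/n = 1.93303.

k = -0.634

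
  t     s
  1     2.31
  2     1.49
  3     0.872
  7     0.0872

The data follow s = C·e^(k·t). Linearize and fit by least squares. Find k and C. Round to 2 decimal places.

k = -0.55, C = 4.33

Let Y = ln s. Fitting Y = k·t + ln C by least squares:
Over the data: Σt = 13.0000, Σ(t)² = 63.0000, Σln s = -1.3405, Σt·ln s = -15.8530.
Normal system: [[63.0000, 13.0000]; [13.0000, 4]]·[k, ln C]ᵀ = [-15.8530, -1.3405]ᵀ.
Solving (det = 83.0000): k = -0.55404, ln C = 1.46551, so C = exp(1.46551) = 4.32975.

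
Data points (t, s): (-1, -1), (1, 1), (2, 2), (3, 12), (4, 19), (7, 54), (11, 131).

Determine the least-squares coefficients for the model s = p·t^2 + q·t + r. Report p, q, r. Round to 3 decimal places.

p = 1.013, q = 0.879, r = -1.344

Entries of XᵀX: Σt^2·t^2 = 17397, Σt^2·t = 1773, Σt^2 = 201, Σt·t = 201, Σt = 27, Σ1 = 7.
And Σt^2·s = 18917, Σt·s = 1937, Σs = 218.
So XᵀX·[p, q, r]ᵀ = Xᵀs: [[17397, 1773, 201]; [1773, 201, 27]; [201, 27, 7]]·[p, q, r]ᵀ = [18917, 1937, 218]ᵀ.
Row-reducing yields p = 154363/152334, q = 44635/50778, r = -34133/25389.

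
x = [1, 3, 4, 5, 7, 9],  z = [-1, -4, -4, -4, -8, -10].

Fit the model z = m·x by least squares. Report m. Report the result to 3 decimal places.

With design matrix M, MᵀM = [[181]] and Mᵀz = [-195]ᵀ.
m = (-195)/181 = -1.07735.

m = -1.077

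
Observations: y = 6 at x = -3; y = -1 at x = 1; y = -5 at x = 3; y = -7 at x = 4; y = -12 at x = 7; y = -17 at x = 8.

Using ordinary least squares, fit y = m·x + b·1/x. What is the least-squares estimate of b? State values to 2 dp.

b = 1.09

MᵀM·[m, b]ᵀ = Mᵀy reads: 148·m + 6·b = -282;  6·m + (37277/28224)·b = -1723/168.
det = 148·(37277/28224) − 6² = 1125233/7056.
m = ((-282)·(37277/28224) − 6·(-1723/168))/(1125233/7056) = -4387665/2250466; b = (148·(-1723/168) − 6·(-282))/(1125233/7056) = 1228584/1125233.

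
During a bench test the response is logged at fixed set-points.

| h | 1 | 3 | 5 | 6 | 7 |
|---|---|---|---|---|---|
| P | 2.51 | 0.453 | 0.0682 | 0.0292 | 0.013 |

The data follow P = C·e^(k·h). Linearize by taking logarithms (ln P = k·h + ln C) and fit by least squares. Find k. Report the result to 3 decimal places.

k = -0.887

Let Y = ln P. Fitting Y = k·h + ln C by least squares:
XᵀX = [[120.0000, 22.0000]; [22.0000, 5]], rhs = [-66.4830, -10.4333]ᵀ  (here Σh = 22.0000, Σ(h)² = 120.0000, Σln P = -10.4333, Σh·ln P = -66.4830).
Solving (det = 116.0000): k = -0.88692, ln C = 1.81580.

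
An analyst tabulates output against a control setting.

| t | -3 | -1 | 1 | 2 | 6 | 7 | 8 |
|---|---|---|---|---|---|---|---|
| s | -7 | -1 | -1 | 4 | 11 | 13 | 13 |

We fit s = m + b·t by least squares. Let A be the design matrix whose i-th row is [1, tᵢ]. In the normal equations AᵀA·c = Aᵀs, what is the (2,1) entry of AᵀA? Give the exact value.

Row 2 ↔ basis t, column 1 ↔ basis 1, so (AᵀA)_{2,1} = Σᵢ t = (-3)·(1) + (-1)·(1) + (1)·(1) + (2)·(1) + (6)·(1) + (7)·(1) + (8)·(1) = 20.

20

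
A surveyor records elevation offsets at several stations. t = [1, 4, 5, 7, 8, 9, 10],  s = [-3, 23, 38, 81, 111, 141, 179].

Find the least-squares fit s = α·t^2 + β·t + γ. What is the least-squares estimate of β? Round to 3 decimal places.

β = -1.745

MᵀM·[α, β, γ]ᵀ = Mᵀs reads: 23940·α + 2774·β + 336·γ = 41709;  2774·α + 336·β + 44·γ = 4793;  336·α + 44·β + 7·γ = 570.
(Σt^2·t^2 = 23940, Σt^2·t = 2774, Σt^2 = 336, Σt·t = 336, Σt = 44, Σ1 = 7, Σt^2·s = 41709, Σt·s = 4793, Σs = 570.)
Row-reducing yields α = 25813/13006, β = -3243/1858, γ = -18636/6503.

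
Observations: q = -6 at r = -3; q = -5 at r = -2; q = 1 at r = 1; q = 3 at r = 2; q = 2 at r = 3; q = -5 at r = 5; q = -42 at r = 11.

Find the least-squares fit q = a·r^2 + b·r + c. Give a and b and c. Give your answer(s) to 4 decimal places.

Entries of MᵀM: Σr^2·r^2 = 15461, Σr^2·r = 1457, Σr^2 = 173, Σr·r = 173, Σr = 17, Σ1 = 7.
For Mᵀq: Σr^2·q = -5250, Σr·q = -446, Σq = -52.
Inverting the 3×3 Gram matrix, [a, b, c]ᵀ = [-9817/20496, 27529/20496, 1959/1708]ᵀ.

a = -0.4790, b = 1.3431, c = 1.1470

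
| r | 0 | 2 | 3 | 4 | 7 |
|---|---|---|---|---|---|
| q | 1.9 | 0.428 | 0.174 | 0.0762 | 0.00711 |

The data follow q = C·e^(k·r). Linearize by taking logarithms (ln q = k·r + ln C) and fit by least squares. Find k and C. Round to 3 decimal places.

Taking logs, ln q = k·r + ln C, so regress ln q on r.
Σr = 16.0000, Σ(r)² = 78.0000, Σln q = -9.4761, Σr·ln q = -51.8647.
Equations: 78.0000·k + 16.0000·ln C = -51.8647;  16.0000·k + 5·ln C = -9.4761.
Solving (det = 134.0000): k = -0.80377, ln C = 0.67685, so C = exp(0.67685) = 1.96767.

k = -0.804, C = 1.968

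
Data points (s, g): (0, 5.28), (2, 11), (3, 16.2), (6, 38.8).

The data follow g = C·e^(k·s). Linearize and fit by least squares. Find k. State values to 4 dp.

k = 0.3313

Taking logs, ln g = k·s + ln C, so regress ln g on s.
Over the data: Σs = 11.0000, Σ(s)² = 49.0000, Σln g = 10.5053, Σs·ln g = 35.1013.
Normal system: [[49.0000, 11.0000]; [11.0000, 4]]·[k, ln C]ᵀ = [35.1013, 10.5053]ᵀ.
Solving (det = 75.0000): k = 0.33130, ln C = 1.71523.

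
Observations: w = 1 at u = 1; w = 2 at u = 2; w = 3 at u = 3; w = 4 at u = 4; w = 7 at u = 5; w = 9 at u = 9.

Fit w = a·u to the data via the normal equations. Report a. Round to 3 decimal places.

a = 1.074

Compute the Gram sums: Σu·u = 136.
Right-hand side: Σu·w = 146.
Normal equations: [[136]]·[a]ᵀ = [146]ᵀ.
Hence a = 146 / 136 ≈ 1.07353.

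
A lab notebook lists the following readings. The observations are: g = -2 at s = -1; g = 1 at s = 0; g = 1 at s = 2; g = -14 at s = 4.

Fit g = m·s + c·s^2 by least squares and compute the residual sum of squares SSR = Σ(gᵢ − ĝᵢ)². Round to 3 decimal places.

SSR = 8.491

Setting ∂/∂m … = 0 gives: 21·m + 71·c = -52;  71·m + 273·c = -222.
(Σs·s = 21, Σs·s^2 = 71, Σs^2·s^2 = 273, Σs·g = -52, Σs^2·g = -222.)
Eliminating c: 273·(row 1) − 71·(row 2) gives 692·m = 273·(-52) − 71·(-222) = 1566, so m = 783/346.
Then c = ((-222) − 71·(783/346))/273 = -485/346.
Residuals: 288/173, 1, 360/173, -108/173; SSR = 1469/173.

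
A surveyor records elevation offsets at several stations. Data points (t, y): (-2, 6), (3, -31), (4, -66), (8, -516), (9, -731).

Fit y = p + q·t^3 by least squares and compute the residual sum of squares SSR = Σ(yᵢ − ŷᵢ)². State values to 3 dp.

Setting ∂/∂p … = 0 gives: 5·p + 1324·q = -1338;  1324·p + 798474·q = -802200.
Determinant 5·798474 − 1324² = 2239394.
p = ((-1338)·798474 − 1324·(-802200))/2239394 = -3122706/1119697; q = (5·(-802200) − 1324·(-1338))/2239394 = -1119744/1119697.
Residuals: 882936/1119697, -1354813/1119697, 886320/1119697, -1332018/1119697, 917575/1119697; SSR = 5373662/1119697.

SSR = 4.799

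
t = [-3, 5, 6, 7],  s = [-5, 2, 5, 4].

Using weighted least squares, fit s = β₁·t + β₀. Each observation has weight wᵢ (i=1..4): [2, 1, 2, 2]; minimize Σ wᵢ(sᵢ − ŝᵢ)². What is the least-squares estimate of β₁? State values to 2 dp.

β₁ = 0.97

Setting ∂/∂β₁ … = 0 gives: 213·β₁ + 25·β₀ = 156;  25·β₁ + 7·β₀ = 10.
Determinant 213·7 − 25² = 866.
β₁ = (156·7 − 25·10)/866 = 421/433; β₀ = (213·10 − 25·156)/866 = -885/433.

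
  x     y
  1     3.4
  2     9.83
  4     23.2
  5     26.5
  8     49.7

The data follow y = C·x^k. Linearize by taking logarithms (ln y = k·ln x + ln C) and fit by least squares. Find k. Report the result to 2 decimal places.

k = 1.27

Taking logs, ln y = k·ln x + ln C, so regress ln y on ln x.
XᵀX = [[9.3166, 5.7683]; [5.7683, 5]], rhs = [19.3395, 13.8365]ᵀ  (here Σln x = 5.7683, Σ(ln x)² = 9.3166, Σln y = 13.8365, Σln x·ln y = 19.3395).
Slope k = (n·Σln x·ln y − Σln x·Σln y)/(n·Σ(ln x)² − (Σln x)²) = (5·19.3395 − 5.7683·13.8365)/13.3096 = 1.26857; ln C = (Σln y − k·Σln x)/n = 1.30380.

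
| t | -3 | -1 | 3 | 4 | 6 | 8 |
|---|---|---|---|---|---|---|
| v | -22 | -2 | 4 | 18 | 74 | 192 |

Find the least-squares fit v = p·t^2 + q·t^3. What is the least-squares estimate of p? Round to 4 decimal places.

Normal-equation sums: Σt^2·t^2 = 5811, Σt^2·t^3 = 41567, Σt^3·t^3 = 314355.
Moment sums: Σt^2·v = 15076, Σt^3·v = 116144.
So AᵀA·[p, q]ᵀ = Aᵀv: [[5811, 41567]; [41567, 314355]]·[p, q]ᵀ = [15076, 116144]ᵀ.
Determinant 5811·314355 − 41567² = 98901416.
p = (15076·314355 − 41567·116144)/98901416 = -22135417/24725354; q = (5811·116144 − 41567·15076)/98901416 = 12062173/24725354.

p = -0.8953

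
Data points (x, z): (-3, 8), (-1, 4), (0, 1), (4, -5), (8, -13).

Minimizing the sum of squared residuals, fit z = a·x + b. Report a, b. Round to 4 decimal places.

a = -1.8653, b = 1.9845

Forming MᵀM = [[90, 8]; [8, 5]] and Mᵀz = [-152, -5]ᵀ gives MᵀM·[a, b]ᵀ = Mᵀz.
Δ = 90·5 − 8² = 386.
a = ((-152)·5 − 8·(-5))/386 = -360/193; b = (90·(-5) − 8·(-152))/386 = 383/193.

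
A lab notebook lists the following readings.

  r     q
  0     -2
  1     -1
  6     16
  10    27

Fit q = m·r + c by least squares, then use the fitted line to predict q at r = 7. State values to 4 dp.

q̂ = 18.2819

Compute the Gram sums: Σr·r = 137, Σr = 17, Σ1 = 4.
For Aᵀq: Σr·q = 365, Σq = 40.
Normal equations: [[137, 17]; [17, 4]]·[m, c]ᵀ = [365, 40]ᵀ.
Δ = 137·4 − 17² = 259.
m = (365·4 − 17·40)/259 = 780/259; c = (137·40 − 17·365)/259 = -725/259.
At r = 7: q̂ = (780/259)·(7) + (-725/259)·(1) = 4735/259.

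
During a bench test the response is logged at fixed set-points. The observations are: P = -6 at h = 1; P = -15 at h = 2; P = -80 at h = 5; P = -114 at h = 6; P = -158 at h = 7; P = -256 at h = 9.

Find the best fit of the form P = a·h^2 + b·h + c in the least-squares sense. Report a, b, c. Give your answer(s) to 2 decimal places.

a = -3.17, b = 0.32, c = -2.99

Entries of AᵀA: Σh^2·h^2 = 10900, Σh^2·h = 1422, Σh^2 = 196, Σh·h = 196, Σh = 30, Σ1 = 6.
And Σh^2·P = -34648, Σh·P = -4530, ΣP = -629.
So AᵀA·[a, b, c]ᵀ = AᵀP: [[10900, 1422, 196]; [1422, 196, 30]; [196, 30, 6]]·[a, b, c]ᵀ = [-34648, -4530, -629]ᵀ.
Inverting the 3×3 Gram matrix, [a, b, c]ᵀ = [-54691/17270, 2766/8635, -51559/17270]ᵀ.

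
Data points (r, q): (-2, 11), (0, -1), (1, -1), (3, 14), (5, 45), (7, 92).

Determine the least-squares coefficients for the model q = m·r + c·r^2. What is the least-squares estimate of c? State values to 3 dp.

The normal system MᵀM·[m, c]ᵀ = Mᵀq is [[88, 488]; [488, 3124]]·[m, c]ᵀ = [888, 5802]ᵀ.
Eliminating c: 3124·(row 1) − 488·(row 2) gives 36768·m = 3124·888 − 488·5802 = -57264, so m = -1193/766.
Then c = (5802 − 488·(-1193/766))/3124 = 1609/766.

c = 2.101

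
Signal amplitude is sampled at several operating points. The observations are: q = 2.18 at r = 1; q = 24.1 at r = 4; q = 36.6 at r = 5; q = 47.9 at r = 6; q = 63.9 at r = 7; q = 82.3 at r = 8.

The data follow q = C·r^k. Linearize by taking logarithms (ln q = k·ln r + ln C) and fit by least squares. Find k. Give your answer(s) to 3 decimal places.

k = 1.740

Let Y = ln q. Fitting Y = k·ln r + ln C by least squares:
AᵀA = [[15.8331, 8.8128]; [8.8128, 6]], rhs = [34.3989, 19.9984]ᵀ  (here Σln r = 8.8128, Σ(ln r)² = 15.8331, Σln q = 19.9984, Σln r·ln q = 34.3989).
Slope k = (n·Σln r·ln q − Σln r·Σln q)/(n·Σ(ln r)² − (Σln r)²) = (6·34.3989 − 8.8128·19.9984)/17.3327 = 1.73954; ln C = (Σln q − k·Σln r)/n = 0.77801.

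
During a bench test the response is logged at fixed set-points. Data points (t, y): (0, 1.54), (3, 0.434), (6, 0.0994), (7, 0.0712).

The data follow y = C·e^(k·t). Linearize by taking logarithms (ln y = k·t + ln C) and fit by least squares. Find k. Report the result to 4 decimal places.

k = -0.4479

Linearized form: ln y = k·t + ln C. From the 4 transformed points,
Σt = 16.0000, Σ(t)² = 94.0000, Σln y = -5.3538, Σt·ln y = -34.8516.
Equations: 94.0000·k + 16.0000·ln C = -34.8516;  16.0000·k + 4·ln C = -5.3538.
Δ = 94.0000·4 − (16.0000)² = 120.0000; k = (-34.8516·4 − 16.0000·-5.3538)/120.0000 = -0.44788, ln C = (94.0000·-5.3538 − 16.0000·-34.8516)/120.0000 = 0.45307.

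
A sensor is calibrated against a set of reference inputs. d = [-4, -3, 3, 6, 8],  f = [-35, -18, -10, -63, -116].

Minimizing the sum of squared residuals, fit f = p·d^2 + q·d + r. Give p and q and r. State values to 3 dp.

p = -2.055, q = 1.366, r = 3.939

Normal-equation sums: Σd^2·d^2 = 5810, Σd^2·d = 664, Σd^2 = 134, Σd·d = 134, Σd = 10, Σ1 = 5.
For Aᵀf: Σd^2·f = -10504, Σd·f = -1142, Σf = -242.
So AᵀA·[p, q, r]ᵀ = Aᵀf: [[5810, 664, 134]; [664, 134, 10]; [134, 10, 5]]·[p, q, r]ᵀ = [-10504, -1142, -242]ᵀ.
Solving the 3×3 system (Gaussian elimination) gives p = -82304/40053, q = 54715/40053, r = 52584/13351.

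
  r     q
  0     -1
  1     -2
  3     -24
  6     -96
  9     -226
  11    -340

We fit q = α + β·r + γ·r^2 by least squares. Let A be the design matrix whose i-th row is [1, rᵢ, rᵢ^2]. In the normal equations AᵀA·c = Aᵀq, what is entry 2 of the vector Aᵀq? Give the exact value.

Entry 2 ↔ basis r, so (Aᵀq)_{2} = Σᵢ (r)·qᵢ = (0)·(-1) + (1)·(-2) + (3)·(-24) + (6)·(-96) + (9)·(-226) + (11)·(-340) = -6424.

-6424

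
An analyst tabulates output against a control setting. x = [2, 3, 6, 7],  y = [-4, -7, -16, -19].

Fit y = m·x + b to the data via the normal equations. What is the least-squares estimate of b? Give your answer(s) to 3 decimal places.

b = 2.000

Forming AᵀA = [[98, 18]; [18, 4]] and Aᵀy = [-258, -46]ᵀ gives AᵀA·[m, b]ᵀ = Aᵀy.
Δ = 98·4 − 18² = 68.
m = ((-258)·4 − 18·(-46))/68 = -3; b = (98·(-46) − 18·(-258))/68 = 2.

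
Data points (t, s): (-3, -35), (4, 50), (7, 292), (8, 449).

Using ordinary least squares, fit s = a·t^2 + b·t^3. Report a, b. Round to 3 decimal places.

Entries of MᵀM: Σt^2·t^2 = 6834, Σt^2·t^3 = 50356, Σt^3·t^3 = 384618.
Right-hand side: Σt^2·s = 43529, Σt^3·s = 334189.
So MᵀM·[a, b]ᵀ = Mᵀs: [[6834, 50356]; [50356, 384618]]·[a, b]ᵀ = [43529, 334189]ᵀ.
Determinant 6834·384618 − 50356² = 92752676.
a = (43529·384618 − 50356·334189)/92752676 = -43192181/46376338; b = (6834·334189 − 50356·43529)/92752676 = 45950651/46376338.

a = -0.931, b = 0.991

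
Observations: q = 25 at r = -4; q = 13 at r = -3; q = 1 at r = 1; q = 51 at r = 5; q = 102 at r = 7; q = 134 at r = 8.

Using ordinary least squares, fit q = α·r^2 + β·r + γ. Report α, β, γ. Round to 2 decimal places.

Normal-equation sums: Σr^2·r^2 = 7460, Σr^2·r = 890, Σr^2 = 164, Σr·r = 164, Σr = 14, Σ1 = 6.
And Σr^2·q = 15367, Σr·q = 1903, Σq = 326.
Inverting the 3×3 Gram matrix, [α, β, γ]ᵀ = [67097/33409, 62797/66818, -184051/66818]ᵀ.

α = 2.01, β = 0.94, γ = -2.75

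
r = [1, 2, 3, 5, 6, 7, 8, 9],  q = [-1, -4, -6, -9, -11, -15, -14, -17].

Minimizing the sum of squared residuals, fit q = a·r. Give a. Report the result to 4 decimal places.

MᵀM·[a]ᵀ = Mᵀq reads: 269·a = -508.
a = (-508)/269 = -1.88848.

a = -1.8885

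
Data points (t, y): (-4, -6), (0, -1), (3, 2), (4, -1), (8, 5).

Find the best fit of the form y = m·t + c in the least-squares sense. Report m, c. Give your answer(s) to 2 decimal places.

m = 0.84, c = -2.06

MᵀM·[m, c]ᵀ = Mᵀy reads: 105·m + 11·c = 66;  11·m + 5·c = -1.
Eliminating c: 5·(row 1) − 11·(row 2) gives 404·m = 5·66 − 11·(-1) = 341, so m = 341/404.
Then c = ((-1) − 11·(341/404))/5 = -831/404.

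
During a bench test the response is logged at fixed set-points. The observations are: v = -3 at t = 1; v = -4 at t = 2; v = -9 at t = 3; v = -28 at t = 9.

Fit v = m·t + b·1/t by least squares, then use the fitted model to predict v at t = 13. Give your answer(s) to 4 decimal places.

Sums needed: Σt·t = 95, Σt·1/t = 4, Σ1/t·1/t = 445/324.
For Xᵀv: Σt·v = -290, Σ1/t·v = -100/9.
det = 95·(445/324) − 4² = 37091/324.
m = ((-290)·(445/324) − 4·(-100/9))/(37091/324) = -114650/37091; b = (95·(-100/9) − 4·(-290))/(37091/324) = 33840/37091.
At t = 13: v̂ = (-114650/37091)·(13) + (33840/37091)·(1/13) = -19342010/482183.

v̂ = -40.1134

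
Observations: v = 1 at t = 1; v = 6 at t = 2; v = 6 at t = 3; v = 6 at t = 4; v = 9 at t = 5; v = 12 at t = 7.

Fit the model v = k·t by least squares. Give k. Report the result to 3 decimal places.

k = 1.769

The normal equations are: 104·k = 184.
k = 184/104 = 1.76923.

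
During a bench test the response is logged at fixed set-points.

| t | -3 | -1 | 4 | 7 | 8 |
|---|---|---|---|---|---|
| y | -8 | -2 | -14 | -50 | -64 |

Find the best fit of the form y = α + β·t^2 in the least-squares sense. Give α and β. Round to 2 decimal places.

α = 0.54, β = -1.01

Setting ∂/∂α … = 0 gives: 5·α + 139·β = -138;  139·α + 6835·β = -6844.
Determinant 5·6835 − 139² = 14854.
α = ((-138)·6835 − 139·(-6844))/14854 = 4043/7427; β = (5·(-6844) − 139·(-138))/14854 = -7519/7427.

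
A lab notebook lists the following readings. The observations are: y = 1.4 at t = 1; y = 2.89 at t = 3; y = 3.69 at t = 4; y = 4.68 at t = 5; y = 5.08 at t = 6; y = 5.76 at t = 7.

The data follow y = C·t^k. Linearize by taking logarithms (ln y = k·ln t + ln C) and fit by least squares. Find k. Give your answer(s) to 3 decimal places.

k = 0.734

Let Y = ln y. Fitting Y = k·ln t + ln C by least squares:
Over the data: Σln t = 7.8320, Σ(ln t)² = 12.7160, Σln y = 7.6229, Σln t·ln y = 11.7791.
Normal system: [[12.7160, 7.8320]; [7.8320, 6]]·[k, ln C]ᵀ = [11.7791, 7.6229]ᵀ.
Solving (det = 14.9557): k = 0.73362, ln C = 0.31287.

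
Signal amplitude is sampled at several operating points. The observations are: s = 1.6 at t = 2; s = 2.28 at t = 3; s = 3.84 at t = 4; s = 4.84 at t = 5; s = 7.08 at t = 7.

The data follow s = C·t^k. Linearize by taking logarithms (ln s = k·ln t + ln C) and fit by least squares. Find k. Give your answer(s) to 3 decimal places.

With ln sᵢ as the transformed response and ln tᵢ as the regressor:
Σln t = 6.7334, Σ(ln t)² = 9.9861, Σln s = 6.1738, Σln t·ln s = 9.4431.
Equations: 9.9861·k + 6.7334·ln C = 9.4431;  6.7334·k + 5·ln C = 6.1738.
Slope k = (n·Σln t·ln s − Σln t·Σln s)/(n·Σ(ln t)² − (Σln t)²) = (5·9.4431 − 6.7334·6.1738)/4.5917 = 1.22928; ln C = (Σln s − k·Σln t)/n = -0.42068.

k = 1.229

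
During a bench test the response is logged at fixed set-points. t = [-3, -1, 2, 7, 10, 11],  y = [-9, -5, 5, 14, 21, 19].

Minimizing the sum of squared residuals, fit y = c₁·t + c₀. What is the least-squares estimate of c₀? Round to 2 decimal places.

c₀ = -1.71

Forming XᵀX = [[284, 26]; [26, 6]] and Xᵀy = [559, 45]ᵀ gives XᵀX·[c₁, c₀]ᵀ = Xᵀy.
det = 284·6 − 26² = 1028.
c₁ = (559·6 − 26·45)/1028 = 546/257; c₀ = (284·45 − 26·559)/1028 = -877/514.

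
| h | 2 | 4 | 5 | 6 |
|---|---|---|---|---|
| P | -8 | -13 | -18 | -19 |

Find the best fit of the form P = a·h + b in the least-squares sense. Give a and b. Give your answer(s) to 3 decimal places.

a = -2.914, b = -2.114

Compute the Gram sums: Σh·h = 81, Σh = 17, Σ1 = 4.
And Σh·P = -272, ΣP = -58.
So XᵀX·[a, b]ᵀ = XᵀP: [[81, 17]; [17, 4]]·[a, b]ᵀ = [-272, -58]ᵀ.
Δ = 81·4 − 17² = 35.
a = ((-272)·4 − 17·(-58))/35 = -102/35; b = (81·(-58) − 17·(-272))/35 = -74/35.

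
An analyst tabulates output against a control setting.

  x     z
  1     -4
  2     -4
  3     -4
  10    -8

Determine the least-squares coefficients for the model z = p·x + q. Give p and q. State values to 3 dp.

Sums needed: Σx·x = 114, Σx = 16, Σ1 = 4.
Moment sums: Σx·z = -104, Σz = -20.
So MᵀM·[p, q]ᵀ = Mᵀz: [[114, 16]; [16, 4]]·[p, q]ᵀ = [-104, -20]ᵀ.
Eliminating q: 4·(row 1) − 16·(row 2) gives 200·p = 4·(-104) − 16·(-20) = -96, so p = -12/25.
Then q = ((-20) − 16·(-12/25))/4 = -77/25.

p = -0.480, q = -3.080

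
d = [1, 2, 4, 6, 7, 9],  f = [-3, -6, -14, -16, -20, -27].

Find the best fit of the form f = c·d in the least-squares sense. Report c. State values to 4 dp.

c = -2.9412

Forming XᵀX = [[187]] and Xᵀf = [-550]ᵀ gives XᵀX·[c]ᵀ = Xᵀf.
c = (-550)/187 = -2.94118.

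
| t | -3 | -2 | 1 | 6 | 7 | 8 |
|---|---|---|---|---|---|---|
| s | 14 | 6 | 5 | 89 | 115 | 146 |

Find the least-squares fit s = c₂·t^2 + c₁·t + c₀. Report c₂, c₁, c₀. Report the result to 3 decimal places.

From the data, Σt^2·t^2 = 7891, Σt^2·t = 1037, Σt^2 = 163, Σt·t = 163, Σt = 17, Σ1 = 6.
For Xᵀs: Σt^2·s = 18338, Σt·s = 2458, Σs = 375.
So XᵀX·[c₂, c₁, c₀]ᵀ = Xᵀs: [[7891, 1037, 163]; [1037, 163, 17]; [163, 17, 6]]·[c₂, c₁, c₀]ᵀ = [18338, 2458, 375]ᵀ.
Row-reducing yields c₂ = 16663/8354, c₁ = 18061/8354, c₀ = 9137/4177.

c₂ = 1.995, c₁ = 2.162, c₀ = 2.187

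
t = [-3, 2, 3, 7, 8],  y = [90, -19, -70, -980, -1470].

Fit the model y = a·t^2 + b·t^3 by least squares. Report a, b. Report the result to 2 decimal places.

The normal equations are: 6675·a + 49607·b = -141996;  49607·a + 381315·b = -1093252.
Determinant 6675·381315 − 49607² = 84423176.
a = ((-141996)·381315 − 49607·(-1093252))/84423176 = 10968403/10552897; b = (6675·(-1093252) − 49607·(-141996))/84423176 = -31682691/10552897.

a = 1.04, b = -3.00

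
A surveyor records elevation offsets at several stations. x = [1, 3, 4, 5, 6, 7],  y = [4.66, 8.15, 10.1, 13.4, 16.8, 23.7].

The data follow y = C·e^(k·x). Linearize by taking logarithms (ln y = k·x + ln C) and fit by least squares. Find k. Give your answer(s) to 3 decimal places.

k = 0.265

With ln yᵢ as the transformed response and xᵢ as the regressor:
XᵀX = [[136.0000, 26.0000]; [26.0000, 6]], rhs = [69.1461, 14.5317]ᵀ  (here Σx = 26.0000, Σ(x)² = 136.0000, Σln y = 14.5317, Σx·ln y = 69.1461).
Slope k = (n·Σx·ln y − Σx·Σln y)/(n·Σ(x)² − (Σx)²) = (6·69.1461 − 26.0000·14.5317)/140.0000 = 0.26466; ln C = (Σln y − k·Σx)/n = 1.27507.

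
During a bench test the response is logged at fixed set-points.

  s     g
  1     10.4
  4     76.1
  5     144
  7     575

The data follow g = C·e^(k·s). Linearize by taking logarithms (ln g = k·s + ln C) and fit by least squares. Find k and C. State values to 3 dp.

k = 0.667, C = 5.282

Let Y = ln g. Fitting Y = k·s + ln C by least squares:
AᵀA = [[91.0000, 17.0000]; [17.0000, 4]], rhs = [88.9997, 17.9980]ᵀ  (here Σs = 17.0000, Σ(s)² = 91.0000, Σln g = 17.9980, Σs·ln g = 88.9997).
Slope k = (n·Σs·ln g − Σs·Σln g)/(n·Σ(s)² − (Σs)²) = (4·88.9997 − 17.0000·17.9980)/75.0000 = 0.66709; ln C = (Σln g − k·Σs)/n = 1.66436, so C = exp(1.66436) = 5.28231.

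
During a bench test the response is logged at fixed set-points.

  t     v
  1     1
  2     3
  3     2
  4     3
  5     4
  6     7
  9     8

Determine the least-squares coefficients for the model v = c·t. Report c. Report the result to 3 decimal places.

c = 0.924

Forming XᵀX = [[172]] and Xᵀv = [159]ᵀ gives XᵀX·[c]ᵀ = Xᵀv.
Hence c = 159 / 172 ≈ 0.924419.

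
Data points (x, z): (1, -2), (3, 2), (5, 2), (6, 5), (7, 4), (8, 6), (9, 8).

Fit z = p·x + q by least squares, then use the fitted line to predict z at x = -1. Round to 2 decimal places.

ẑ = -3.69

Entries of MᵀM: Σx·x = 265, Σx = 39, Σ1 = 7.
Right-hand side: Σx·z = 192, Σz = 25.
MᵀM·[p, q]ᵀ = Mᵀz becomes [[265, 39]; [39, 7]]·[p, q]ᵀ = [192, 25]ᵀ.
Determinant 265·7 − 39² = 334.
p = (192·7 − 39·25)/334 = 369/334; q = (265·25 − 39·192)/334 = -863/334.
At x = -1: ẑ = (369/334)·(-1) + (-863/334)·(1) = -616/167.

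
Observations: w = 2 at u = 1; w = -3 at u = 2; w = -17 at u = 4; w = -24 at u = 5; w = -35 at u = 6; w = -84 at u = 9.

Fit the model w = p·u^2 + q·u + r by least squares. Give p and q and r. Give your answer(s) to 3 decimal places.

p = -1.030, q = -0.285, r = 2.423

Sums needed: Σu^2·u^2 = 8755, Σu^2·u = 1143, Σu^2 = 163, Σu·u = 163, Σu = 27, Σ1 = 6.
Moment sums: Σu^2·w = -8946, Σu·w = -1158, Σw = -161.
So MᵀM·[p, q, r]ᵀ = Mᵀw: [[8755, 1143, 163]; [1143, 163, 27]; [163, 27, 6]]·[p, q, r]ᵀ = [-8946, -1158, -161]ᵀ.
Solving the 3×3 system (Gaussian elimination) gives p = -1834/1781, q = -39/137, r = 4315/1781.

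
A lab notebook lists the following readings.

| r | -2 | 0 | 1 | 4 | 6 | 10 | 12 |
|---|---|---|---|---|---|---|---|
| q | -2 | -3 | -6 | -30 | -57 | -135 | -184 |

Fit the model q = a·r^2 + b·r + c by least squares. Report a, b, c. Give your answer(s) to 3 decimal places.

Forming XᵀX = [[32305, 3001, 301]; [3001, 301, 31]; [301, 31, 7]] and Xᵀq = [-42542, -4022, -417]ᵀ gives XᵀX·[a, b, c]ᵀ = Xᵀq.
Inverting the 3×3 Gram matrix, [a, b, c]ᵀ = [-51955/50246, -59263/21534, -220165/75369]ᵀ.

a = -1.034, b = -2.752, c = -2.921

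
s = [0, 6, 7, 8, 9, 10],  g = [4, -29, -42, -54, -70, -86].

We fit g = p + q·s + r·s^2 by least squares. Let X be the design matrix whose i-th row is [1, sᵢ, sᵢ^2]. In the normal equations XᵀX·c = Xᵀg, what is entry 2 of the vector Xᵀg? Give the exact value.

-2390

Entry 2 ↔ basis s, so (Xᵀg)_{2} = Σᵢ (s)·gᵢ = (0)·(4) + (6)·(-29) + (7)·(-42) + (8)·(-54) + (9)·(-70) + (10)·(-86) = -2390.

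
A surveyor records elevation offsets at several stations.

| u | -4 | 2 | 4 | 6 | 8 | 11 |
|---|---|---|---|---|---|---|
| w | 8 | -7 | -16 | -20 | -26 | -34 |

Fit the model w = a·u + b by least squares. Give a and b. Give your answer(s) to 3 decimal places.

The normal system XᵀX·[a, b]ᵀ = Xᵀw is [[257, 27]; [27, 6]]·[a, b]ᵀ = [-812, -95]ᵀ.
Determinant 257·6 − 27² = 813.
a = ((-812)·6 − 27·(-95))/813 = -769/271; b = (257·(-95) − 27·(-812))/813 = -2491/813.

a = -2.838, b = -3.064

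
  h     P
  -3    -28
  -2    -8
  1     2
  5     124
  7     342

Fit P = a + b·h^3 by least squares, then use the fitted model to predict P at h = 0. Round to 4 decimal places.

With design matrix A, AᵀA = [[5, 434]; [434, 134068]] and AᵀP = [432, 133628]ᵀ.
det = 5·134068 − 434² = 481984.
a = (432·134068 − 434·133628)/481984 = -9647/60248; b = (5·133628 − 434·432)/481984 = 120163/120496.
At h = 0: P̂ = (-9647/60248)·(1) + (120163/120496)·(0) = -9647/60248.

P̂ = -0.1601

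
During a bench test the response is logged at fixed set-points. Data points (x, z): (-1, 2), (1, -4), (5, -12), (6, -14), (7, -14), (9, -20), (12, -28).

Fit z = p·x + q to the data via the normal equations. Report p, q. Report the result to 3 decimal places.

p = -2.193, q = -0.637

From the data, Σx·x = 337, Σx = 39, Σ1 = 7.
And Σx·z = -764, Σz = -90.
AᵀA·[p, q]ᵀ = Aᵀz becomes [[337, 39]; [39, 7]]·[p, q]ᵀ = [-764, -90]ᵀ.
Determinant 337·7 − 39² = 838.
p = ((-764)·7 − 39·(-90))/838 = -919/419; q = (337·(-90) − 39·(-764))/838 = -267/419.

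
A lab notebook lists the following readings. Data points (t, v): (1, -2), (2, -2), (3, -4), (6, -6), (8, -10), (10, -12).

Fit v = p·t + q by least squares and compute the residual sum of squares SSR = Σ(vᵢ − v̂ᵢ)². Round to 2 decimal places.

SSR = 2.44

With design matrix X, XᵀX = [[214, 30]; [30, 6]] and Xᵀv = [-254, -36]ᵀ.
det = 214·6 − 30² = 384.
p = ((-254)·6 − 30·(-36))/384 = -37/32; q = (214·(-36) − 30·(-254))/384 = -7/32.
Residuals: -5/8, 17/32, -5/16, 37/32, -17/32, -7/32; SSR = 39/16.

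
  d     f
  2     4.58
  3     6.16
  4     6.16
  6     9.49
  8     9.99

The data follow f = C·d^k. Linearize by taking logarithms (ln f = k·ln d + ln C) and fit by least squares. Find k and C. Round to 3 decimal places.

With ln fᵢ as the transformed response and ln dᵢ as the regressor:
Σln d = 7.0493, Σ(ln d)² = 11.1437, Σln f = 9.7097, Σln d·ln f = 14.3904.
Equations: 11.1437·k + 7.0493·ln C = 14.3904;  7.0493·k + 5·ln C = 9.7097.
Δ = 11.1437·5 − (7.0493)² = 6.0265; k = (14.3904·5 − 7.0493·9.7097)/6.0265 = 0.58178, ln C = (11.1437·9.7097 − 7.0493·14.3904)/6.0265 = 1.12172, so C = exp(1.12172) = 3.07012.

k = 0.582, C = 3.070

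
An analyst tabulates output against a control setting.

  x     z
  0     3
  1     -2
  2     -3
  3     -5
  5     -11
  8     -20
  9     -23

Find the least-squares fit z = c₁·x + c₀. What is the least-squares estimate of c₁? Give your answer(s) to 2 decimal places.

The normal equations are: 184·c₁ + 28·c₀ = -445;  28·c₁ + 7·c₀ = -61.
(Σx·x = 184, Σx = 28, Σ1 = 7, Σx·z = -445, Σz = -61.)
Determinant 184·7 − 28² = 504.
c₁ = ((-445)·7 − 28·(-61))/504 = -67/24; c₀ = (184·(-61) − 28·(-445))/504 = 103/42.

c₁ = -2.79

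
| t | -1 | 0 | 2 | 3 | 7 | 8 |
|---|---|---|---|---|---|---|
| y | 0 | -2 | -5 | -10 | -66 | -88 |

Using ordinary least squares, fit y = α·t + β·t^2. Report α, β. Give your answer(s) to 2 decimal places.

α = 0.55, β = -1.44

Sums needed: Σt·t = 127, Σt·t^2 = 889, Σt^2·t^2 = 6595.
And Σt·y = -1206, Σt^2·y = -8976.
So AᵀA·[α, β]ᵀ = Aᵀy: [[127, 889]; [889, 6595]]·[α, β]ᵀ = [-1206, -8976]ᵀ.
Determinant 127·6595 − 889² = 47244.
α = ((-1206)·6595 − 889·(-8976))/47244 = 4349/7874; β = (127·(-8976) − 889·(-1206))/47244 = -89/62.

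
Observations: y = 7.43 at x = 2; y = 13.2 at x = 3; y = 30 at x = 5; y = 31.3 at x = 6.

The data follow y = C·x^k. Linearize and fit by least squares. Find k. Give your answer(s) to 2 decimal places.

k = 1.38

Let Y = ln y. Fitting Y = k·ln x + ln C by least squares:
Σln x = 5.1930, Σ(ln x)² = 7.4881, Σln y = 11.4306, Σln x·ln y = 15.8689.
Normal system: [[7.4881, 5.1930]; [5.1930, 4]]·[k, ln C]ᵀ = [15.8689, 11.4306]ᵀ.
Slope k = (n·Σln x·ln y − Σln x·Σln y)/(n·Σ(ln x)² − (Σln x)²) = (4·15.8689 − 5.1930·11.4306)/2.9856 = 1.37908; ln C = (Σln y − k·Σln x)/n = 1.06727.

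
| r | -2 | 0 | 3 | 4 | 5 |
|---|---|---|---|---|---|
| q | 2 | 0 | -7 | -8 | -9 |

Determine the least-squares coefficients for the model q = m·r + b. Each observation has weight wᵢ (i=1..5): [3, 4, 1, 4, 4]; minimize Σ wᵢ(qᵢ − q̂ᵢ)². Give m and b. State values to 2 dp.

m = -1.70, b = -0.81

Compute the Gram sums: Σwᵢ·r·r = 185, Σwᵢ·r = 33, Σwᵢ·1 = 16.
For XᵀWq: Σwᵢ·r·q = -341, Σwᵢ·q = -69.
XᵀWX·[m, b]ᵀ = XᵀWq becomes [[185, 33]; [33, 16]]·[m, b]ᵀ = [-341, -69]ᵀ.
Determinant 185·16 − 33² = 1871.
m = ((-341)·16 − 33·(-69))/1871 = -3179/1871; b = (185·(-69) − 33·(-341))/1871 = -1512/1871.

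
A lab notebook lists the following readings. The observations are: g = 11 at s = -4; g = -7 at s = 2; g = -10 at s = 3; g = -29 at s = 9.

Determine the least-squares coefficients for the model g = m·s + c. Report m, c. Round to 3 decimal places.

m = -3.076, c = -1.059

Setting ∂/∂m … = 0 gives: 110·m + 10·c = -349;  10·m + 4·c = -35.
(Σs·s = 110, Σs = 10, Σ1 = 4, Σs·g = -349, Σg = -35.)
det = 110·4 − 10² = 340.
m = ((-349)·4 − 10·(-35))/340 = -523/170; c = (110·(-35) − 10·(-349))/340 = -18/17.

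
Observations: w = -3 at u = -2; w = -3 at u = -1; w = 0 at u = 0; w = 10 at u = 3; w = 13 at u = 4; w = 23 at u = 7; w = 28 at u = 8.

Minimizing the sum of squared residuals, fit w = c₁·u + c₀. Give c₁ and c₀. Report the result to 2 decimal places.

The normal system XᵀX·[c₁, c₀]ᵀ = Xᵀw is [[143, 19]; [19, 7]]·[c₁, c₀]ᵀ = [476, 68]ᵀ.
Δ = 143·7 − 19² = 640.
c₁ = (476·7 − 19·68)/640 = 51/16; c₀ = (143·68 − 19·476)/640 = 17/16.

c₁ = 3.19, c₀ = 1.06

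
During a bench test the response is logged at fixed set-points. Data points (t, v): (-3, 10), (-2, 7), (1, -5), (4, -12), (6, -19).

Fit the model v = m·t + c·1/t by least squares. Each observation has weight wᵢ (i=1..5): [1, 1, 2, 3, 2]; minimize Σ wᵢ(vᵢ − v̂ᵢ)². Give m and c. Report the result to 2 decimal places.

AᵀWA·[m, c]ᵀ = AᵀWv reads: 135·m + 9·c = -426;  9·m + (125/48)·c = -193/6.
Determinant 135·(125/48) − 9² = 4329/16.
m = ((-426)·(125/48) − 9·(-193/6))/(4329/16) = -13118/4329; c = (135·(-193/6) − 9·(-426))/(4329/16) = -904/481.

m = -3.03, c = -1.88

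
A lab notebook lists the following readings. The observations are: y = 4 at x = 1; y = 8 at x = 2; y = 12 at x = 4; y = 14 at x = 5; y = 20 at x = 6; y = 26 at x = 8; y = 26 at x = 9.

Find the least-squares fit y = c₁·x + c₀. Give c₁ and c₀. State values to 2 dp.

c₁ = 2.88, c₀ = 1.29

Entries of MᵀM: Σx·x = 227, Σx = 35, Σ1 = 7.
Moment sums: Σx·y = 700, Σy = 110.
So MᵀM·[c₁, c₀]ᵀ = Mᵀy: [[227, 35]; [35, 7]]·[c₁, c₀]ᵀ = [700, 110]ᵀ.
Eliminating c₀: 7·(row 1) − 35·(row 2) gives 364·c₁ = 7·700 − 35·110 = 1050, so c₁ = 75/26.
Then c₀ = (110 − 35·(75/26))/7 = 235/182.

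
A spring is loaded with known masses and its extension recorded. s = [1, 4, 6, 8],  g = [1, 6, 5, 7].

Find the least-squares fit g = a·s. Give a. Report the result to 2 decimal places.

Forming AᵀA = [[117]] and Aᵀg = [111]ᵀ gives AᵀA·[a]ᵀ = Aᵀg.
Hence a = 111 / 117 ≈ 0.948718.

a = 0.95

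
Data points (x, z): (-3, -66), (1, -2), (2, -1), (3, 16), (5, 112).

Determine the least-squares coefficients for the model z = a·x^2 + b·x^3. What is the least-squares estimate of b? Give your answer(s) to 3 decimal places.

b = 1.475

Setting ∂/∂a … = 0 gives: 804·a + 3158·b = 2344;  3158·a + 17148·b = 16204.
(Σx^2·x^2 = 804, Σx^2·x^3 = 3158, Σx^3·x^3 = 17148, Σx^2·z = 2344, Σx^3·z = 16204.)
Δ = 804·17148 − 3158² = 3814028.
a = (2344·17148 − 3158·16204)/3814028 = -2744330/953507; b = (804·16204 − 3158·2344)/3814028 = 1406416/953507.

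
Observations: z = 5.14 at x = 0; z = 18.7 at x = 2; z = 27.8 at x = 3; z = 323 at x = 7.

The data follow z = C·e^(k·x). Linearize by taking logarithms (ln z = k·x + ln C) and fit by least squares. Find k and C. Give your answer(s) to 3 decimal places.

k = 0.587, C = 5.233

With ln zᵢ as the transformed response and xᵢ as the regressor:
Σx = 12.0000, Σ(x)² = 62.0000, Σln z = 13.6683, Σx·ln z = 56.2757.
Normal system: [[62.0000, 12.0000]; [12.0000, 4]]·[k, ln C]ᵀ = [56.2757, 13.6683]ᵀ.
Slope k = (n·Σx·ln z − Σx·Σln z)/(n·Σ(x)² − (Σx)²) = (4·56.2757 − 12.0000·13.6683)/104.0000 = 0.58734; ln C = (Σln z − k·Σx)/n = 1.65504, so C = exp(1.65504) = 5.23327.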